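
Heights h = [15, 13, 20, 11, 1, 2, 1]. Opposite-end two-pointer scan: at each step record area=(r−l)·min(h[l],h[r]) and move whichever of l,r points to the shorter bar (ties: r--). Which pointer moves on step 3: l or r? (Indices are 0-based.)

r

l=0 r=6: min(15,1)*6=6 best=6 *, r--
l=0 r=5: min(15,2)*5=10 best=10 *, r--
l=0 r=4: min(15,1)*4=4 best=10, r--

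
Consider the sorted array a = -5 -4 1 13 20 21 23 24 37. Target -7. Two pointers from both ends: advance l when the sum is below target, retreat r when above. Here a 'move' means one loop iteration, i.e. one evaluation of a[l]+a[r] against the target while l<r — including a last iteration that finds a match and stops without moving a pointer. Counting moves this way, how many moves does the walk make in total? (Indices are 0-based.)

8 moves

l=0 r=8: -5+37=32 >-7, r--
l=0 r=7: -5+24=19 >-7, r--
l=0 r=6: -5+23=18 >-7, r--
l=0 r=5: -5+21=16 >-7, r--
l=0 r=4: -5+20=15 >-7, r--
l=0 r=3: -5+13=8 >-7, r--
l=0 r=2: -5+1=-4 >-7, r--
l=0 r=1: -5+-4=-9 <-7, l++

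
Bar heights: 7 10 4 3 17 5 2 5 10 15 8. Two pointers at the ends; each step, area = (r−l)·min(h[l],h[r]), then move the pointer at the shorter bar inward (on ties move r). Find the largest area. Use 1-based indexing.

max area = 80

[1,11] min(7,8)*10=70 best=70 * → l++
[2,11] min(10,8)*9=72 best=72 * → r--
[2,10] min(10,15)*8=80 best=80 * → l++
[3,10] min(4,15)*7=28 best=80 → l++
[4,10] min(3,15)*6=18 best=80 → l++
[5,10] min(17,15)*5=75 best=80 → r--
[5,9] min(17,10)*4=40 best=80 → r--
[5,8] min(17,5)*3=15 best=80 → r--
[5,7] min(17,2)*2=4 best=80 → r--
[5,6] min(17,5)*1=5 best=80 → r--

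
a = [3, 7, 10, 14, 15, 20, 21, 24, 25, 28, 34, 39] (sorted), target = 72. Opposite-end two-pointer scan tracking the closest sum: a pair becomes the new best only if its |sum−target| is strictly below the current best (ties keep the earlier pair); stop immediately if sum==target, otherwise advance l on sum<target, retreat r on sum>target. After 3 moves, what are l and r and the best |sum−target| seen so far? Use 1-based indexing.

l=4, r=12, best |Δ|=23

l=1 r=12: 3+39=42 d=30 *, l++
l=2 r=12: 7+39=46 d=26 *, l++
l=3 r=12: 10+39=49 d=23 *, l++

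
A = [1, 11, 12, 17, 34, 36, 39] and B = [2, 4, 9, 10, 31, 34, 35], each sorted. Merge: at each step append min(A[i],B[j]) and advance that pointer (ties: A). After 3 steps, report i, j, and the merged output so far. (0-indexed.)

i=1, j=2, merged so far=[1, 2, 4]

i=0 j=0: A[i]=1<=B[j]=2 take 1, i++
i=1 j=0: A[i]=11>B[j]=2 take 2, j++
i=1 j=1: A[i]=11>B[j]=4 take 4, j++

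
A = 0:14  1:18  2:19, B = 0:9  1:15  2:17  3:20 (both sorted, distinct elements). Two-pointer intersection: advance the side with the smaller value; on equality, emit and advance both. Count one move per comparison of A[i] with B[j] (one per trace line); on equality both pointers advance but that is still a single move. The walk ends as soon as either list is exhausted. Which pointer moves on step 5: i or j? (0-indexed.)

i

i=0 j=0: 14>9, j++
i=0 j=1: 14<15, i++
i=1 j=1: 18>15, j++
i=1 j=2: 18>17, j++
i=1 j=3: 18<20, i++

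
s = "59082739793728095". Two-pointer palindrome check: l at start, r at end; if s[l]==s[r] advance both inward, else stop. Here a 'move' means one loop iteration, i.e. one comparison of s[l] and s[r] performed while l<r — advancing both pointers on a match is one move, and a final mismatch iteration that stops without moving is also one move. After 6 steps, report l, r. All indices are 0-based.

l=0 r=16: '5'=='5', l++,r--
l=1 r=15: '9'=='9', l++,r--
l=2 r=14: '0'=='0', l++,r--
l=3 r=13: '8'=='8', l++,r--
l=4 r=12: '2'=='2', l++,r--
l=5 r=11: '7'=='7', l++,r--

l=6, r=10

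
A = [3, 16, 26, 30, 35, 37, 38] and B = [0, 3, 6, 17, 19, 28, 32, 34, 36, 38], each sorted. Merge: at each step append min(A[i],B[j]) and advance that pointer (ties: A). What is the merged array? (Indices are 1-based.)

i=1 j=1: A[i]=3>B[j]=0 take 0, j++
i=1 j=2: A[i]=3<=B[j]=3 take 3, i++
i=2 j=2: A[i]=16>B[j]=3 take 3, j++
i=2 j=3: A[i]=16>B[j]=6 take 6, j++
i=2 j=4: A[i]=16<=B[j]=17 take 16, i++
i=3 j=4: A[i]=26>B[j]=17 take 17, j++
i=3 j=5: A[i]=26>B[j]=19 take 19, j++
i=3 j=6: A[i]=26<=B[j]=28 take 26, i++
i=4 j=6: A[i]=30>B[j]=28 take 28, j++
i=4 j=7: A[i]=30<=B[j]=32 take 30, i++
i=5 j=7: A[i]=35>B[j]=32 take 32, j++
i=5 j=8: A[i]=35>B[j]=34 take 34, j++
i=5 j=9: A[i]=35<=B[j]=36 take 35, i++
i=6 j=9: A[i]=37>B[j]=36 take 36, j++
i=6 j=10: A[i]=37<=B[j]=38 take 37, i++
i=7 j=10: A[i]=38<=B[j]=38 take 38, i++
i=8 j=10: A done, take B[j]=38, j++

[0, 3, 3, 6, 16, 17, 19, 26, 28, 30, 32, 34, 35, 36, 37, 38, 38]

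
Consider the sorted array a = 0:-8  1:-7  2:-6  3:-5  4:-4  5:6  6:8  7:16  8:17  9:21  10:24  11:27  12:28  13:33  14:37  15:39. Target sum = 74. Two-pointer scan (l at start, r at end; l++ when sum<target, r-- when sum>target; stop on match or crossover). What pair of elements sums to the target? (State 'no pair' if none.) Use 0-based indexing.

no pair

[0,15] -8+39=31 <74 → l++
[1,15] -7+39=32 <74 → l++
[2,15] -6+39=33 <74 → l++
[3,15] -5+39=34 <74 → l++
[4,15] -4+39=35 <74 → l++
[5,15] 6+39=45 <74 → l++
[6,15] 8+39=47 <74 → l++
[7,15] 16+39=55 <74 → l++
[8,15] 17+39=56 <74 → l++
[9,15] 21+39=60 <74 → l++
[10,15] 24+39=63 <74 → l++
[11,15] 27+39=66 <74 → l++
[12,15] 28+39=67 <74 → l++
[13,15] 33+39=72 <74 → l++
[14,15] 37+39=76 >74 → r--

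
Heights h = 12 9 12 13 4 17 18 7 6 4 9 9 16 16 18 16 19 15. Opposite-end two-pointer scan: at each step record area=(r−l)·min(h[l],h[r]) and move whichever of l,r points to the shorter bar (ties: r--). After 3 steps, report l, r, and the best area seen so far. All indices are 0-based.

l=0 r=17: min(12,15)*17=204 best=204 *, l++
l=1 r=17: min(9,15)*16=144 best=204, l++
l=2 r=17: min(12,15)*15=180 best=204, l++

l=3, r=17, best area=204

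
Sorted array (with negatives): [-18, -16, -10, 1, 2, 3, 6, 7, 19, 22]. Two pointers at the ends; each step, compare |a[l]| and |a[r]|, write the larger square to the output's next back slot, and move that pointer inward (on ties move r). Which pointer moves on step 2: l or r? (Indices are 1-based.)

r

l=1 r=10: |-18|<=|22| out[10]=484, r--
l=1 r=9: |-18|<=|19| out[9]=361, r--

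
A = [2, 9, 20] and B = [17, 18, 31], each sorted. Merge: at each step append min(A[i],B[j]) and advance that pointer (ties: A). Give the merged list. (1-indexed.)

[2, 9, 17, 18, 20, 31]

[i=1,j=1] A[i]=2<=B[j]=17 take 2 → i++
[i=2,j=1] A[i]=9<=B[j]=17 take 9 → i++
[i=3,j=1] A[i]=20>B[j]=17 take 17 → j++
[i=3,j=2] A[i]=20>B[j]=18 take 18 → j++
[i=3,j=3] A[i]=20<=B[j]=31 take 20 → i++
[i=4,j=3] A done, take B[j]=31 → j++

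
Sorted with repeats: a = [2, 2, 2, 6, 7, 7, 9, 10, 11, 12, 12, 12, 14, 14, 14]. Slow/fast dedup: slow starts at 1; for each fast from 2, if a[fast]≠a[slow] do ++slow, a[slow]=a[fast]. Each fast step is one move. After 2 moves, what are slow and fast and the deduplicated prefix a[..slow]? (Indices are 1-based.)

slow=1, fast=4, prefix=[2]

slow=1 fast=2: a[fast]=2=a[slow] dup, fast++
slow=1 fast=3: a[fast]=2=a[slow] dup, fast++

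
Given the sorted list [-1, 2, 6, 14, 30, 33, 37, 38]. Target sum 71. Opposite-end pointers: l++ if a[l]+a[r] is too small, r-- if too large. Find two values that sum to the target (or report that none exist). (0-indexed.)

(33, 38)

[0,7] -1+38=37 <71 → l++
[1,7] 2+38=40 <71 → l++
[2,7] 6+38=44 <71 → l++
[3,7] 14+38=52 <71 → l++
[4,7] 30+38=68 <71 → l++
[5,7] 33+38=71 → found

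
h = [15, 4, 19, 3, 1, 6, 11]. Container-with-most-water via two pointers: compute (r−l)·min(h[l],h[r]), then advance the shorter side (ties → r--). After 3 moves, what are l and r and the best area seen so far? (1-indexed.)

l=1, r=4, best area=66

l=1 r=7: min(15,11)*6=66 best=66 *, r--
l=1 r=6: min(15,6)*5=30 best=66, r--
l=1 r=5: min(15,1)*4=4 best=66, r--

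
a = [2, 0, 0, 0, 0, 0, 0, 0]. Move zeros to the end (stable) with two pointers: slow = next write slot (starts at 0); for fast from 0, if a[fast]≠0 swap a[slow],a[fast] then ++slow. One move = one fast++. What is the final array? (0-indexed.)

[2, 0, 0, 0, 0, 0, 0, 0]

slow=0 fast=0: a[fast]=2≠0 swap→a[0]=2, slow++,fast++
slow=1 fast=1: a[fast]=0, fast++
slow=1 fast=2: a[fast]=0, fast++
slow=1 fast=3: a[fast]=0, fast++
slow=1 fast=4: a[fast]=0, fast++
slow=1 fast=5: a[fast]=0, fast++
slow=1 fast=6: a[fast]=0, fast++
slow=1 fast=7: a[fast]=0, fast++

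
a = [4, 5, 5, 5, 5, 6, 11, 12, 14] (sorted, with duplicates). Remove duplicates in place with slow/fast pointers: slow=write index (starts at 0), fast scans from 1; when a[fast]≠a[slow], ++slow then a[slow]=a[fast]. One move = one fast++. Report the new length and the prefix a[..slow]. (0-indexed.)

length 6; prefix = [4, 5, 6, 11, 12, 14]

(s=0,f=1) a[fast]=5≠a[slow]=4 write a[1]=5 → slow++,fast++
(s=1,f=2) a[fast]=5=a[slow] dup → fast++
(s=1,f=3) a[fast]=5=a[slow] dup → fast++
(s=1,f=4) a[fast]=5=a[slow] dup → fast++
(s=1,f=5) a[fast]=6≠a[slow]=5 write a[2]=6 → slow++,fast++
(s=2,f=6) a[fast]=11≠a[slow]=6 write a[3]=11 → slow++,fast++
(s=3,f=7) a[fast]=12≠a[slow]=11 write a[4]=12 → slow++,fast++
(s=4,f=8) a[fast]=14≠a[slow]=12 write a[5]=14 → slow++,fast++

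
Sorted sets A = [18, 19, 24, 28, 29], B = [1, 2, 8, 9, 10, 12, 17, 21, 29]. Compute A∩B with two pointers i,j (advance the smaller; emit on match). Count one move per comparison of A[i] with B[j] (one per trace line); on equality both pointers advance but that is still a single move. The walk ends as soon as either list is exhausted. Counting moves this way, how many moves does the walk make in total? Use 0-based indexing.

i=0 j=0: 18>1, j++
i=0 j=1: 18>2, j++
i=0 j=2: 18>8, j++
i=0 j=3: 18>9, j++
i=0 j=4: 18>10, j++
i=0 j=5: 18>12, j++
i=0 j=6: 18>17, j++
i=0 j=7: 18<21, i++
i=1 j=7: 19<21, i++
i=2 j=7: 24>21, j++
i=2 j=8: 24<29, i++
i=3 j=8: 28<29, i++
i=4 j=8: 29==29 emit, i++,j++

13 moves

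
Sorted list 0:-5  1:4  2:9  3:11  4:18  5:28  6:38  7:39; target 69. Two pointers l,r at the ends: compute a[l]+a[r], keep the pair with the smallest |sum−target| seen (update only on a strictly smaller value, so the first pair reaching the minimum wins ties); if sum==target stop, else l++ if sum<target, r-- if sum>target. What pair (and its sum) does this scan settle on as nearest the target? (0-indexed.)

[0,7] -5+39=34 d=35 * → l++
[1,7] 4+39=43 d=26 * → l++
[2,7] 9+39=48 d=21 * → l++
[3,7] 11+39=50 d=19 * → l++
[4,7] 18+39=57 d=12 * → l++
[5,7] 28+39=67 d=2 * → l++
[6,7] 38+39=77 d=8 → r--

pair (28, 39) with sum 67 (|Δ|=2)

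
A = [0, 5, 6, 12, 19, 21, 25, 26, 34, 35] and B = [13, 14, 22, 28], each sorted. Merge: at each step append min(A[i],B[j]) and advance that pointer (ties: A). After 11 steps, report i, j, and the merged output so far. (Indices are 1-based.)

i=9, j=4, merged so far=[0, 5, 6, 12, 13, 14, 19, 21, 22, 25, 26]

[i=1,j=1] A[i]=0<=B[j]=13 take 0 → i++
[i=2,j=1] A[i]=5<=B[j]=13 take 5 → i++
[i=3,j=1] A[i]=6<=B[j]=13 take 6 → i++
[i=4,j=1] A[i]=12<=B[j]=13 take 12 → i++
[i=5,j=1] A[i]=19>B[j]=13 take 13 → j++
[i=5,j=2] A[i]=19>B[j]=14 take 14 → j++
[i=5,j=3] A[i]=19<=B[j]=22 take 19 → i++
[i=6,j=3] A[i]=21<=B[j]=22 take 21 → i++
[i=7,j=3] A[i]=25>B[j]=22 take 22 → j++
[i=7,j=4] A[i]=25<=B[j]=28 take 25 → i++
[i=8,j=4] A[i]=26<=B[j]=28 take 26 → i++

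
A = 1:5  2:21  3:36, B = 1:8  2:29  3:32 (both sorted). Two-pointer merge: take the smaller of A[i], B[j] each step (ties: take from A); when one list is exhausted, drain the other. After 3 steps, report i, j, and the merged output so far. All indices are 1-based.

[i=1,j=1] A[i]=5<=B[j]=8 take 5 → i++
[i=2,j=1] A[i]=21>B[j]=8 take 8 → j++
[i=2,j=2] A[i]=21<=B[j]=29 take 21 → i++

i=3, j=2, merged so far=[5, 8, 21]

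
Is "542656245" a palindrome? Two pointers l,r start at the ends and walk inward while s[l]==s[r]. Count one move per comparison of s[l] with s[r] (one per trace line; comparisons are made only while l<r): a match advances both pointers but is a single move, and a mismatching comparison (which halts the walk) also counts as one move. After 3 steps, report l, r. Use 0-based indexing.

[0,8] '5'=='5' → l++,r--
[1,7] '4'=='4' → l++,r--
[2,6] '2'=='2' → l++,r--

l=3, r=5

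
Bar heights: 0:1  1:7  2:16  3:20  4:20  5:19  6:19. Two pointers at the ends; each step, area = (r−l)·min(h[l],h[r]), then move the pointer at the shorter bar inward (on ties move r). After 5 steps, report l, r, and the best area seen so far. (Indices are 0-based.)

l=3, r=4, best area=64

[0,6] min(1,19)*6=6 best=6 * → l++
[1,6] min(7,19)*5=35 best=35 * → l++
[2,6] min(16,19)*4=64 best=64 * → l++
[3,6] min(20,19)*3=57 best=64 → r--
[3,5] min(20,19)*2=38 best=64 → r--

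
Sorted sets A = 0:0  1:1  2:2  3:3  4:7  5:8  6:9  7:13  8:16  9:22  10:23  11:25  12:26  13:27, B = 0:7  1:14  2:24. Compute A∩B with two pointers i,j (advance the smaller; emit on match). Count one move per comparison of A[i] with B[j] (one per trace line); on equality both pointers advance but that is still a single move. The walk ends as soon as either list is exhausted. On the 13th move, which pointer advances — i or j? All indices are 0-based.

i=0 j=0: 0<7, i++
i=1 j=0: 1<7, i++
i=2 j=0: 2<7, i++
i=3 j=0: 3<7, i++
i=4 j=0: 7==7 emit, i++,j++
i=5 j=1: 8<14, i++
i=6 j=1: 9<14, i++
i=7 j=1: 13<14, i++
i=8 j=1: 16>14, j++
i=8 j=2: 16<24, i++
i=9 j=2: 22<24, i++
i=10 j=2: 23<24, i++
i=11 j=2: 25>24, j++

j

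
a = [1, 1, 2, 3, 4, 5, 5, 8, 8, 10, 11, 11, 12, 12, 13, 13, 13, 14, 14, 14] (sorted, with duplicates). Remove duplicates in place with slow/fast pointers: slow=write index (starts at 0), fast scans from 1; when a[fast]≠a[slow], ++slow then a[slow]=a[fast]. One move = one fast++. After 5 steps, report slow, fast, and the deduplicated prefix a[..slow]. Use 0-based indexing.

slow=0 fast=1: a[fast]=1=a[slow] dup, fast++
slow=0 fast=2: a[fast]=2≠a[slow]=1 write a[1]=2, slow++,fast++
slow=1 fast=3: a[fast]=3≠a[slow]=2 write a[2]=3, slow++,fast++
slow=2 fast=4: a[fast]=4≠a[slow]=3 write a[3]=4, slow++,fast++
slow=3 fast=5: a[fast]=5≠a[slow]=4 write a[4]=5, slow++,fast++

slow=4, fast=6, prefix=[1, 2, 3, 4, 5]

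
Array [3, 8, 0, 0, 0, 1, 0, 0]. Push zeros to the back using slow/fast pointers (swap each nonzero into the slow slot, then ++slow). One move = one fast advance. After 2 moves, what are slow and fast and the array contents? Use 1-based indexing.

slow=3, fast=3, a=[3, 8, 0, 0, 0, 1, 0, 0]

slow=1 fast=1: a[fast]=3≠0 swap→a[1]=3, slow++,fast++
slow=2 fast=2: a[fast]=8≠0 swap→a[2]=8, slow++,fast++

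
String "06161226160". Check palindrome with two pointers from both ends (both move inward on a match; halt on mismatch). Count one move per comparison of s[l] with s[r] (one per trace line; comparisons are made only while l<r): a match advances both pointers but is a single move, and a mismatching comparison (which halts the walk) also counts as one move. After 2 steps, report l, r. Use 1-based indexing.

l=3, r=9

l=1 r=11: '0'=='0', l++,r--
l=2 r=10: '6'=='6', l++,r--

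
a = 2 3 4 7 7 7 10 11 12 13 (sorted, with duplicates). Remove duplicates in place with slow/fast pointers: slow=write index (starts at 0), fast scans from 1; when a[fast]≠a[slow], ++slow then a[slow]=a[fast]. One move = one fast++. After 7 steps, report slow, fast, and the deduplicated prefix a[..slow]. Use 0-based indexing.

slow=5, fast=8, prefix=[2, 3, 4, 7, 10, 11]

slow=0 fast=1: a[fast]=3≠a[slow]=2 write a[1]=3, slow++,fast++
slow=1 fast=2: a[fast]=4≠a[slow]=3 write a[2]=4, slow++,fast++
slow=2 fast=3: a[fast]=7≠a[slow]=4 write a[3]=7, slow++,fast++
slow=3 fast=4: a[fast]=7=a[slow] dup, fast++
slow=3 fast=5: a[fast]=7=a[slow] dup, fast++
slow=3 fast=6: a[fast]=10≠a[slow]=7 write a[4]=10, slow++,fast++
slow=4 fast=7: a[fast]=11≠a[slow]=10 write a[5]=11, slow++,fast++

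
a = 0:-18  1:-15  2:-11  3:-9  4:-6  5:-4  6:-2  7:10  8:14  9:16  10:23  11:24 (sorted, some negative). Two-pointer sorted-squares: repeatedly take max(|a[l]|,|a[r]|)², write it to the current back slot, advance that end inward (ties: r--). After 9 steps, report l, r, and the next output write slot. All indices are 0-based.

l=0 r=11: |-18|<=|24| out[11]=576, r--
l=0 r=10: |-18|<=|23| out[10]=529, r--
l=0 r=9: |-18|>|16| out[9]=324, l++
l=1 r=9: |-15|<=|16| out[8]=256, r--
l=1 r=8: |-15|>|14| out[7]=225, l++
l=2 r=8: |-11|<=|14| out[6]=196, r--
l=2 r=7: |-11|>|10| out[5]=121, l++
l=3 r=7: |-9|<=|10| out[4]=100, r--
l=3 r=6: |-9|>|-2| out[3]=81, l++

l=4, r=6, next write slot=2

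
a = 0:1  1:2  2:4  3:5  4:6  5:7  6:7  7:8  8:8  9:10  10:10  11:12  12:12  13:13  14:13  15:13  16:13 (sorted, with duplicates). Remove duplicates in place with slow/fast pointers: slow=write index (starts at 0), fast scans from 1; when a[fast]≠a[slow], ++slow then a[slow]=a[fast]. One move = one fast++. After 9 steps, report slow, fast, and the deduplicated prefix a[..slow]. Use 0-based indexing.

(s=0,f=1) a[fast]=2≠a[slow]=1 write a[1]=2 → slow++,fast++
(s=1,f=2) a[fast]=4≠a[slow]=2 write a[2]=4 → slow++,fast++
(s=2,f=3) a[fast]=5≠a[slow]=4 write a[3]=5 → slow++,fast++
(s=3,f=4) a[fast]=6≠a[slow]=5 write a[4]=6 → slow++,fast++
(s=4,f=5) a[fast]=7≠a[slow]=6 write a[5]=7 → slow++,fast++
(s=5,f=6) a[fast]=7=a[slow] dup → fast++
(s=5,f=7) a[fast]=8≠a[slow]=7 write a[6]=8 → slow++,fast++
(s=6,f=8) a[fast]=8=a[slow] dup → fast++
(s=6,f=9) a[fast]=10≠a[slow]=8 write a[7]=10 → slow++,fast++

slow=7, fast=10, prefix=[1, 2, 4, 5, 6, 7, 8, 10]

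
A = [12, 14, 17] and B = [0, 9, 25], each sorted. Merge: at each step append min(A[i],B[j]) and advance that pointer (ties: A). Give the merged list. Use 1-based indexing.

[0, 9, 12, 14, 17, 25]

i=1 j=1: A[i]=12>B[j]=0 take 0, j++
i=1 j=2: A[i]=12>B[j]=9 take 9, j++
i=1 j=3: A[i]=12<=B[j]=25 take 12, i++
i=2 j=3: A[i]=14<=B[j]=25 take 14, i++
i=3 j=3: A[i]=17<=B[j]=25 take 17, i++
i=4 j=3: A done, take B[j]=25, j++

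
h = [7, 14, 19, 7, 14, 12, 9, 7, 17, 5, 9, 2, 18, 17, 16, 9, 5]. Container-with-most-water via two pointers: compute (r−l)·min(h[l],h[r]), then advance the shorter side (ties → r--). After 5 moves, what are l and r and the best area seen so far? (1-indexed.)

l=3, r=14, best area=192

l=1 r=17: min(7,5)*16=80 best=80 *, r--
l=1 r=16: min(7,9)*15=105 best=105 *, l++
l=2 r=16: min(14,9)*14=126 best=126 *, r--
l=2 r=15: min(14,16)*13=182 best=182 *, l++
l=3 r=15: min(19,16)*12=192 best=192 *, r--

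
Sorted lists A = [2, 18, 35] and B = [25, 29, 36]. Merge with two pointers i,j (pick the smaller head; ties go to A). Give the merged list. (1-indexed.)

[2, 18, 25, 29, 35, 36]

i=1 j=1: A[i]=2<=B[j]=25 take 2, i++
i=2 j=1: A[i]=18<=B[j]=25 take 18, i++
i=3 j=1: A[i]=35>B[j]=25 take 25, j++
i=3 j=2: A[i]=35>B[j]=29 take 29, j++
i=3 j=3: A[i]=35<=B[j]=36 take 35, i++
i=4 j=3: A done, take B[j]=36, j++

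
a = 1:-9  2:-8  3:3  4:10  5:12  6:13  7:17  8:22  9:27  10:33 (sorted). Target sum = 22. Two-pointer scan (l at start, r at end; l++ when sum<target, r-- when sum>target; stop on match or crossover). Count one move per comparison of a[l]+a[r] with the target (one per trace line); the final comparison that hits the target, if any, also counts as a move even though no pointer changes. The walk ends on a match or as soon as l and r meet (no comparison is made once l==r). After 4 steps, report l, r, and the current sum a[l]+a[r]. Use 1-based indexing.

l=1 r=10: -9+33=24 >22, r--
l=1 r=9: -9+27=18 <22, l++
l=2 r=9: -8+27=19 <22, l++
l=3 r=9: 3+27=30 >22, r--

l=3, r=8, sum=25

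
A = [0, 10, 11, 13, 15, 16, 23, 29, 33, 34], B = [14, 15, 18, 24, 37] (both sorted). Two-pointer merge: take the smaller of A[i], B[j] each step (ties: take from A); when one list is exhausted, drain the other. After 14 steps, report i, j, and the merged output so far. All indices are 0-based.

i=0 j=0: A[i]=0<=B[j]=14 take 0, i++
i=1 j=0: A[i]=10<=B[j]=14 take 10, i++
i=2 j=0: A[i]=11<=B[j]=14 take 11, i++
i=3 j=0: A[i]=13<=B[j]=14 take 13, i++
i=4 j=0: A[i]=15>B[j]=14 take 14, j++
i=4 j=1: A[i]=15<=B[j]=15 take 15, i++
i=5 j=1: A[i]=16>B[j]=15 take 15, j++
i=5 j=2: A[i]=16<=B[j]=18 take 16, i++
i=6 j=2: A[i]=23>B[j]=18 take 18, j++
i=6 j=3: A[i]=23<=B[j]=24 take 23, i++
i=7 j=3: A[i]=29>B[j]=24 take 24, j++
i=7 j=4: A[i]=29<=B[j]=37 take 29, i++
i=8 j=4: A[i]=33<=B[j]=37 take 33, i++
i=9 j=4: A[i]=34<=B[j]=37 take 34, i++

i=10, j=4, merged so far=[0, 10, 11, 13, 14, 15, 15, 16, 18, 23, 24, 29, 33, 34]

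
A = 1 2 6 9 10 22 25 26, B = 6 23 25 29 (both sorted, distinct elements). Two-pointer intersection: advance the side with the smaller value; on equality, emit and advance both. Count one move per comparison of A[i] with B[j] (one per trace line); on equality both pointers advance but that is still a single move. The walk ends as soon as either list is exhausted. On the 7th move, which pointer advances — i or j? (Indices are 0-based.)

j

i=0 j=0: 1<6, i++
i=1 j=0: 2<6, i++
i=2 j=0: 6==6 emit, i++,j++
i=3 j=1: 9<23, i++
i=4 j=1: 10<23, i++
i=5 j=1: 22<23, i++
i=6 j=1: 25>23, j++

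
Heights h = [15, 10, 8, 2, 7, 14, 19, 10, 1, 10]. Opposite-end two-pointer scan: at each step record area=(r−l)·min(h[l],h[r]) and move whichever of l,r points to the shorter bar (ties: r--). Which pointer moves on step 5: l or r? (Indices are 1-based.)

l

l=1 r=10: min(15,10)*9=90 best=90 *, r--
l=1 r=9: min(15,1)*8=8 best=90, r--
l=1 r=8: min(15,10)*7=70 best=90, r--
l=1 r=7: min(15,19)*6=90 best=90, l++
l=2 r=7: min(10,19)*5=50 best=90, l++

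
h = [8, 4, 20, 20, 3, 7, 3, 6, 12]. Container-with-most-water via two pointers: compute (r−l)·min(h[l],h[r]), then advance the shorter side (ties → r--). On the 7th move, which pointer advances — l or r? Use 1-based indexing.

r

l=1 r=9: min(8,12)*8=64 best=64 *, l++
l=2 r=9: min(4,12)*7=28 best=64, l++
l=3 r=9: min(20,12)*6=72 best=72 *, r--
l=3 r=8: min(20,6)*5=30 best=72, r--
l=3 r=7: min(20,3)*4=12 best=72, r--
l=3 r=6: min(20,7)*3=21 best=72, r--
l=3 r=5: min(20,3)*2=6 best=72, r--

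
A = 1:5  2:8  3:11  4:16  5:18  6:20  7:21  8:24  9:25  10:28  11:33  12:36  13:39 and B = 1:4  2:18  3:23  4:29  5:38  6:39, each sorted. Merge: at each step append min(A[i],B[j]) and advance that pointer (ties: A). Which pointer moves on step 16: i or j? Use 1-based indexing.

i

[i=1,j=1] A[i]=5>B[j]=4 take 4 → j++
[i=1,j=2] A[i]=5<=B[j]=18 take 5 → i++
[i=2,j=2] A[i]=8<=B[j]=18 take 8 → i++
[i=3,j=2] A[i]=11<=B[j]=18 take 11 → i++
[i=4,j=2] A[i]=16<=B[j]=18 take 16 → i++
[i=5,j=2] A[i]=18<=B[j]=18 take 18 → i++
[i=6,j=2] A[i]=20>B[j]=18 take 18 → j++
[i=6,j=3] A[i]=20<=B[j]=23 take 20 → i++
[i=7,j=3] A[i]=21<=B[j]=23 take 21 → i++
[i=8,j=3] A[i]=24>B[j]=23 take 23 → j++
[i=8,j=4] A[i]=24<=B[j]=29 take 24 → i++
[i=9,j=4] A[i]=25<=B[j]=29 take 25 → i++
[i=10,j=4] A[i]=28<=B[j]=29 take 28 → i++
[i=11,j=4] A[i]=33>B[j]=29 take 29 → j++
[i=11,j=5] A[i]=33<=B[j]=38 take 33 → i++
[i=12,j=5] A[i]=36<=B[j]=38 take 36 → i++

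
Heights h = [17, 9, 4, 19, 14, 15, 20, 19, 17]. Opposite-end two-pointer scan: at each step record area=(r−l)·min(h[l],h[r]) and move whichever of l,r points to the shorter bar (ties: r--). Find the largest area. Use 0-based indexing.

max area = 136

l=0 r=8: min(17,17)*8=136 best=136 *, r--
l=0 r=7: min(17,19)*7=119 best=136, l++
l=1 r=7: min(9,19)*6=54 best=136, l++
l=2 r=7: min(4,19)*5=20 best=136, l++
l=3 r=7: min(19,19)*4=76 best=136, r--
l=3 r=6: min(19,20)*3=57 best=136, l++
l=4 r=6: min(14,20)*2=28 best=136, l++
l=5 r=6: min(15,20)*1=15 best=136, l++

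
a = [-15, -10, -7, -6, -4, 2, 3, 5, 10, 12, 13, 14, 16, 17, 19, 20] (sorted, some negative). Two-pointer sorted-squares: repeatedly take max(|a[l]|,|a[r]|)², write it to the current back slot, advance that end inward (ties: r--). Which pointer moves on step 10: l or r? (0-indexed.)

l=0 r=15: |-15|<=|20| out[15]=400, r--
l=0 r=14: |-15|<=|19| out[14]=361, r--
l=0 r=13: |-15|<=|17| out[13]=289, r--
l=0 r=12: |-15|<=|16| out[12]=256, r--
l=0 r=11: |-15|>|14| out[11]=225, l++
l=1 r=11: |-10|<=|14| out[10]=196, r--
l=1 r=10: |-10|<=|13| out[9]=169, r--
l=1 r=9: |-10|<=|12| out[8]=144, r--
l=1 r=8: |-10|<=|10| out[7]=100, r--
l=1 r=7: |-10|>|5| out[6]=100, l++

l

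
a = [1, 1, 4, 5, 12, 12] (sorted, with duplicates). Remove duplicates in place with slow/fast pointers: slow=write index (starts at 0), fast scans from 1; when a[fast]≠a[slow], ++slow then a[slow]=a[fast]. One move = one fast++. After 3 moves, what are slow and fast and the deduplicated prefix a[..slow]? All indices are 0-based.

slow=0 fast=1: a[fast]=1=a[slow] dup, fast++
slow=0 fast=2: a[fast]=4≠a[slow]=1 write a[1]=4, slow++,fast++
slow=1 fast=3: a[fast]=5≠a[slow]=4 write a[2]=5, slow++,fast++

slow=2, fast=4, prefix=[1, 4, 5]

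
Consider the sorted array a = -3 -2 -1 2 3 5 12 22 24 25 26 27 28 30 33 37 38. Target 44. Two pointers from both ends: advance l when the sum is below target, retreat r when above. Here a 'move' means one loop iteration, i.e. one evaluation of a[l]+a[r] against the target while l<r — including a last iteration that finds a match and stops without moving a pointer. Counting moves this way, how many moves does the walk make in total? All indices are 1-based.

16 moves

l=1 r=17: -3+38=35 <44, l++
l=2 r=17: -2+38=36 <44, l++
l=3 r=17: -1+38=37 <44, l++
l=4 r=17: 2+38=40 <44, l++
l=5 r=17: 3+38=41 <44, l++
l=6 r=17: 5+38=43 <44, l++
l=7 r=17: 12+38=50 >44, r--
l=7 r=16: 12+37=49 >44, r--
l=7 r=15: 12+33=45 >44, r--
l=7 r=14: 12+30=42 <44, l++
l=8 r=14: 22+30=52 >44, r--
l=8 r=13: 22+28=50 >44, r--
l=8 r=12: 22+27=49 >44, r--
l=8 r=11: 22+26=48 >44, r--
l=8 r=10: 22+25=47 >44, r--
l=8 r=9: 22+24=46 >44, r--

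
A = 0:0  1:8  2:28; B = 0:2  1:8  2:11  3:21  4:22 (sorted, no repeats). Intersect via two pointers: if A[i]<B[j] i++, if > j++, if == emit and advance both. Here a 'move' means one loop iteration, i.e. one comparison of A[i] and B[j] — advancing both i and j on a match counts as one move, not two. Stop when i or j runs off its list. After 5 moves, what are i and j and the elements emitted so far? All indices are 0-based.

i=0 j=0: 0<2, i++
i=1 j=0: 8>2, j++
i=1 j=1: 8==8 emit, i++,j++
i=2 j=2: 28>11, j++
i=2 j=3: 28>21, j++

i=2, j=4, emitted=[8]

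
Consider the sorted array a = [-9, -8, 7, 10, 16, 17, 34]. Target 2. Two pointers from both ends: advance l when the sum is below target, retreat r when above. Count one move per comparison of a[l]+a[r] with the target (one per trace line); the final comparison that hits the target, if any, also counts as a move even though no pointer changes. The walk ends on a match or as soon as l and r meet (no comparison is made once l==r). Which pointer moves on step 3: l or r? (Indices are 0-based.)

[0,6] -9+34=25 >2 → r--
[0,5] -9+17=8 >2 → r--
[0,4] -9+16=7 >2 → r--

r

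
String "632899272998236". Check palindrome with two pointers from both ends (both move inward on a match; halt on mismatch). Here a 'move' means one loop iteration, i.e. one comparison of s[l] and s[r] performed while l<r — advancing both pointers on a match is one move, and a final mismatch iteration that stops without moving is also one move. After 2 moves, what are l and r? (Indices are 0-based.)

[0,14] '6'=='6' → l++,r--
[1,13] '3'=='3' → l++,r--

l=2, r=12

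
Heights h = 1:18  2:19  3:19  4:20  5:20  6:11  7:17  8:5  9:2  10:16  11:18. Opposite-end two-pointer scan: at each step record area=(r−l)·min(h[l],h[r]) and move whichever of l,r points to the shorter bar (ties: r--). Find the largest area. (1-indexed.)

max area = 180

[1,11] min(18,18)*10=180 best=180 * → r--
[1,10] min(18,16)*9=144 best=180 → r--
[1,9] min(18,2)*8=16 best=180 → r--
[1,8] min(18,5)*7=35 best=180 → r--
[1,7] min(18,17)*6=102 best=180 → r--
[1,6] min(18,11)*5=55 best=180 → r--
[1,5] min(18,20)*4=72 best=180 → l++
[2,5] min(19,20)*3=57 best=180 → l++
[3,5] min(19,20)*2=38 best=180 → l++
[4,5] min(20,20)*1=20 best=180 → r--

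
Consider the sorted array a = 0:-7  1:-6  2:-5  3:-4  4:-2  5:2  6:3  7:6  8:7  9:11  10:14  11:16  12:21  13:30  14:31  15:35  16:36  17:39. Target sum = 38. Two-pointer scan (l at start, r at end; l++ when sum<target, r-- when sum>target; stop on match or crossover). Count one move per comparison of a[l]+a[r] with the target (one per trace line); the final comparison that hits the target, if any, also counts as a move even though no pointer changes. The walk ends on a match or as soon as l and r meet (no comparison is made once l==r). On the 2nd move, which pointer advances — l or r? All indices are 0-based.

[0,17] -7+39=32 <38 → l++
[1,17] -6+39=33 <38 → l++

l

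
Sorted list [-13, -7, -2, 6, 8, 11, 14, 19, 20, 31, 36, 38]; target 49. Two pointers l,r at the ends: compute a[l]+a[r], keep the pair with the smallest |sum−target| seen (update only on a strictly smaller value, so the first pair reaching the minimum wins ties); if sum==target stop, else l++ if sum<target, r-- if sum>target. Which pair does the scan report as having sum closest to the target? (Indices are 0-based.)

[0,11] -13+38=25 d=24 * → l++
[1,11] -7+38=31 d=18 * → l++
[2,11] -2+38=36 d=13 * → l++
[3,11] 6+38=44 d=5 * → l++
[4,11] 8+38=46 d=3 * → l++
[5,11] 11+38=49 d=0 * → stop

pair (11, 38) with sum 49 (|Δ|=0)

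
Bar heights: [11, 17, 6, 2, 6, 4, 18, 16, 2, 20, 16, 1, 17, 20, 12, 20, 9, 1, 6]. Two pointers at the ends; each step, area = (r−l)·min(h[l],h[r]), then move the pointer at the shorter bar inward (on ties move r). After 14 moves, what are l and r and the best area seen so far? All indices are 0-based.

l=0 r=18: min(11,6)*18=108 best=108 *, r--
l=0 r=17: min(11,1)*17=17 best=108, r--
l=0 r=16: min(11,9)*16=144 best=144 *, r--
l=0 r=15: min(11,20)*15=165 best=165 *, l++
l=1 r=15: min(17,20)*14=238 best=238 *, l++
l=2 r=15: min(6,20)*13=78 best=238, l++
l=3 r=15: min(2,20)*12=24 best=238, l++
l=4 r=15: min(6,20)*11=66 best=238, l++
l=5 r=15: min(4,20)*10=40 best=238, l++
l=6 r=15: min(18,20)*9=162 best=238, l++
l=7 r=15: min(16,20)*8=128 best=238, l++
l=8 r=15: min(2,20)*7=14 best=238, l++
l=9 r=15: min(20,20)*6=120 best=238, r--
l=9 r=14: min(20,12)*5=60 best=238, r--

l=9, r=13, best area=238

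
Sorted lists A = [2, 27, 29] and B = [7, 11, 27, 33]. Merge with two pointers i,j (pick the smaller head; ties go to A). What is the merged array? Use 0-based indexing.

[2, 7, 11, 27, 27, 29, 33]

i=0 j=0: A[i]=2<=B[j]=7 take 2, i++
i=1 j=0: A[i]=27>B[j]=7 take 7, j++
i=1 j=1: A[i]=27>B[j]=11 take 11, j++
i=1 j=2: A[i]=27<=B[j]=27 take 27, i++
i=2 j=2: A[i]=29>B[j]=27 take 27, j++
i=2 j=3: A[i]=29<=B[j]=33 take 29, i++
i=3 j=3: A done, take B[j]=33, j++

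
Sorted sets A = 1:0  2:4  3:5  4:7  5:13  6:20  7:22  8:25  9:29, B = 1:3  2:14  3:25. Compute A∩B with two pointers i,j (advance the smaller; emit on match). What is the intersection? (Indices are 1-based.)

[i=1,j=1] 0<3 → i++
[i=2,j=1] 4>3 → j++
[i=2,j=2] 4<14 → i++
[i=3,j=2] 5<14 → i++
[i=4,j=2] 7<14 → i++
[i=5,j=2] 13<14 → i++
[i=6,j=2] 20>14 → j++
[i=6,j=3] 20<25 → i++
[i=7,j=3] 22<25 → i++
[i=8,j=3] 25==25 emit → i++,j++

intersection = [25]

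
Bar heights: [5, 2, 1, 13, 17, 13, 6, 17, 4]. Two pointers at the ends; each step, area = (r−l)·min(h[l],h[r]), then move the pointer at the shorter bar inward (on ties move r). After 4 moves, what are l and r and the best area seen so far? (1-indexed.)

l=4, r=8, best area=35

[1,9] min(5,4)*8=32 best=32 * → r--
[1,8] min(5,17)*7=35 best=35 * → l++
[2,8] min(2,17)*6=12 best=35 → l++
[3,8] min(1,17)*5=5 best=35 → l++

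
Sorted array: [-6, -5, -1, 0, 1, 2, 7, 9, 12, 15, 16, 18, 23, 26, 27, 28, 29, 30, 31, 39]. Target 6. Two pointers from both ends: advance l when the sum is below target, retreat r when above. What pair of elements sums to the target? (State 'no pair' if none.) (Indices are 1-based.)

l=1 r=20: -6+39=33 >6, r--
l=1 r=19: -6+31=25 >6, r--
l=1 r=18: -6+30=24 >6, r--
l=1 r=17: -6+29=23 >6, r--
l=1 r=16: -6+28=22 >6, r--
l=1 r=15: -6+27=21 >6, r--
l=1 r=14: -6+26=20 >6, r--
l=1 r=13: -6+23=17 >6, r--
l=1 r=12: -6+18=12 >6, r--
l=1 r=11: -6+16=10 >6, r--
l=1 r=10: -6+15=9 >6, r--
l=1 r=9: -6+12=6, found

(-6, 12)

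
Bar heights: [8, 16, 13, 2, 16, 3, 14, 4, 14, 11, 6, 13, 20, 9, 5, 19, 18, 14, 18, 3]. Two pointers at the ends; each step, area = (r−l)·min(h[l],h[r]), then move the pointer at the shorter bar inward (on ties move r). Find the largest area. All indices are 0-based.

max area = 272

l=0 r=19: min(8,3)*19=57 best=57 *, r--
l=0 r=18: min(8,18)*18=144 best=144 *, l++
l=1 r=18: min(16,18)*17=272 best=272 *, l++
l=2 r=18: min(13,18)*16=208 best=272, l++
l=3 r=18: min(2,18)*15=30 best=272, l++
l=4 r=18: min(16,18)*14=224 best=272, l++
l=5 r=18: min(3,18)*13=39 best=272, l++
l=6 r=18: min(14,18)*12=168 best=272, l++
l=7 r=18: min(4,18)*11=44 best=272, l++
l=8 r=18: min(14,18)*10=140 best=272, l++
l=9 r=18: min(11,18)*9=99 best=272, l++
l=10 r=18: min(6,18)*8=48 best=272, l++
l=11 r=18: min(13,18)*7=91 best=272, l++
l=12 r=18: min(20,18)*6=108 best=272, r--
l=12 r=17: min(20,14)*5=70 best=272, r--
l=12 r=16: min(20,18)*4=72 best=272, r--
l=12 r=15: min(20,19)*3=57 best=272, r--
l=12 r=14: min(20,5)*2=10 best=272, r--
l=12 r=13: min(20,9)*1=9 best=272, r--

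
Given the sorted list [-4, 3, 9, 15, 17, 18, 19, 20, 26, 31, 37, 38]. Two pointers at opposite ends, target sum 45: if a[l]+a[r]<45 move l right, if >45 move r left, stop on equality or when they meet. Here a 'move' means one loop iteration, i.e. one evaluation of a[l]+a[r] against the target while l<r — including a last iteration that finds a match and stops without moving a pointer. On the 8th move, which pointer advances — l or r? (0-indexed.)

l=0 r=11: -4+38=34 <45, l++
l=1 r=11: 3+38=41 <45, l++
l=2 r=11: 9+38=47 >45, r--
l=2 r=10: 9+37=46 >45, r--
l=2 r=9: 9+31=40 <45, l++
l=3 r=9: 15+31=46 >45, r--
l=3 r=8: 15+26=41 <45, l++
l=4 r=8: 17+26=43 <45, l++

l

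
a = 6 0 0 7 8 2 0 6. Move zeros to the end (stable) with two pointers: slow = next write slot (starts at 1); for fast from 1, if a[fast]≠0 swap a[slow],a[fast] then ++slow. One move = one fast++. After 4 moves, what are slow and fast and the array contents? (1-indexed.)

slow=1 fast=1: a[fast]=6≠0 swap→a[1]=6, slow++,fast++
slow=2 fast=2: a[fast]=0, fast++
slow=2 fast=3: a[fast]=0, fast++
slow=2 fast=4: a[fast]=7≠0 swap→a[2]=7, slow++,fast++

slow=3, fast=5, a=[6, 7, 0, 0, 8, 2, 0, 6]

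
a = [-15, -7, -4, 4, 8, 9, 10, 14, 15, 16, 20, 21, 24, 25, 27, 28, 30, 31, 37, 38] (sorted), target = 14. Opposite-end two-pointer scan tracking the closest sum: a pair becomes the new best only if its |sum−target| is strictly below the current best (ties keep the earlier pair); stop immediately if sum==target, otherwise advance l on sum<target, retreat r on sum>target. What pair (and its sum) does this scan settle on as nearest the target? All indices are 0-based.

pair (-7, 21) with sum 14 (|Δ|=0)

l=0 r=19: -15+38=23 d=9 *, r--
l=0 r=18: -15+37=22 d=8 *, r--
l=0 r=17: -15+31=16 d=2 *, r--
l=0 r=16: -15+30=15 d=1 *, r--
l=0 r=15: -15+28=13 d=1, l++
l=1 r=15: -7+28=21 d=7, r--
l=1 r=14: -7+27=20 d=6, r--
l=1 r=13: -7+25=18 d=4, r--
l=1 r=12: -7+24=17 d=3, r--
l=1 r=11: -7+21=14 d=0 *, stop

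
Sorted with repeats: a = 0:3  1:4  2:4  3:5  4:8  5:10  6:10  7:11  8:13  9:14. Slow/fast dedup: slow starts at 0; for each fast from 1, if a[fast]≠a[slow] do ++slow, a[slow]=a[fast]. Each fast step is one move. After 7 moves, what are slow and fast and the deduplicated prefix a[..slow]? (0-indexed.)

slow=5, fast=8, prefix=[3, 4, 5, 8, 10, 11]

slow=0 fast=1: a[fast]=4≠a[slow]=3 write a[1]=4, slow++,fast++
slow=1 fast=2: a[fast]=4=a[slow] dup, fast++
slow=1 fast=3: a[fast]=5≠a[slow]=4 write a[2]=5, slow++,fast++
slow=2 fast=4: a[fast]=8≠a[slow]=5 write a[3]=8, slow++,fast++
slow=3 fast=5: a[fast]=10≠a[slow]=8 write a[4]=10, slow++,fast++
slow=4 fast=6: a[fast]=10=a[slow] dup, fast++
slow=4 fast=7: a[fast]=11≠a[slow]=10 write a[5]=11, slow++,fast++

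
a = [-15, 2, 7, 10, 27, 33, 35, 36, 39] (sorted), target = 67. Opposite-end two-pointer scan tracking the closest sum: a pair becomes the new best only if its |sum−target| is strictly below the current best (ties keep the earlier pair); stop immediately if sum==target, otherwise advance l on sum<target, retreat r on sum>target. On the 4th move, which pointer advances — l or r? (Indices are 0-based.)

l

l=0 r=8: -15+39=24 d=43 *, l++
l=1 r=8: 2+39=41 d=26 *, l++
l=2 r=8: 7+39=46 d=21 *, l++
l=3 r=8: 10+39=49 d=18 *, l++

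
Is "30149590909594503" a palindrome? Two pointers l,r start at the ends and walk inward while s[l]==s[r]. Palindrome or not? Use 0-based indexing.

not a palindrome (mismatch at 2,14)

[0,16] '3'=='3' → l++,r--
[1,15] '0'=='0' → l++,r--
[2,14] '1'!='5' → stop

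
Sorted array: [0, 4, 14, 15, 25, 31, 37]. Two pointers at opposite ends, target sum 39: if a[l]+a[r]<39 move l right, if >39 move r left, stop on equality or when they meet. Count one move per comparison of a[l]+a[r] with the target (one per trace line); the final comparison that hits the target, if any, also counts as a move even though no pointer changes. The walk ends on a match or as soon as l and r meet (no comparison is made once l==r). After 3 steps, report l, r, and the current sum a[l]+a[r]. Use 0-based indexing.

l=2, r=5, sum=45

l=0 r=6: 0+37=37 <39, l++
l=1 r=6: 4+37=41 >39, r--
l=1 r=5: 4+31=35 <39, l++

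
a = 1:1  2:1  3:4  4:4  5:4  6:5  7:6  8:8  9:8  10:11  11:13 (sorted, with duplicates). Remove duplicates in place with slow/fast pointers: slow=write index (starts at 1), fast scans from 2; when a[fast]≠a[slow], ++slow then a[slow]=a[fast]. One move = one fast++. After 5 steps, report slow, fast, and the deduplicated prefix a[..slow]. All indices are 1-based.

slow=3, fast=7, prefix=[1, 4, 5]

(s=1,f=2) a[fast]=1=a[slow] dup → fast++
(s=1,f=3) a[fast]=4≠a[slow]=1 write a[2]=4 → slow++,fast++
(s=2,f=4) a[fast]=4=a[slow] dup → fast++
(s=2,f=5) a[fast]=4=a[slow] dup → fast++
(s=2,f=6) a[fast]=5≠a[slow]=4 write a[3]=5 → slow++,fast++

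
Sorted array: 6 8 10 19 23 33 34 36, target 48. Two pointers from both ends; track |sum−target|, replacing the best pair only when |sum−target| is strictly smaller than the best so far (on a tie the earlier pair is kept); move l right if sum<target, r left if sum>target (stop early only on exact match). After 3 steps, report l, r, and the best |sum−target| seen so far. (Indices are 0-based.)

l=0 r=7: 6+36=42 d=6 *, l++
l=1 r=7: 8+36=44 d=4 *, l++
l=2 r=7: 10+36=46 d=2 *, l++

l=3, r=7, best |Δ|=2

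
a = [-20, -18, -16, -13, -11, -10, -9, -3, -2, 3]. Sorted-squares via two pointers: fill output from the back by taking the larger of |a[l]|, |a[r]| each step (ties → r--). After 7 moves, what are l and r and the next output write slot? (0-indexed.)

l=7, r=9, next write slot=2

l=0 r=9: |-20|>|3| out[9]=400, l++
l=1 r=9: |-18|>|3| out[8]=324, l++
l=2 r=9: |-16|>|3| out[7]=256, l++
l=3 r=9: |-13|>|3| out[6]=169, l++
l=4 r=9: |-11|>|3| out[5]=121, l++
l=5 r=9: |-10|>|3| out[4]=100, l++
l=6 r=9: |-9|>|3| out[3]=81, l++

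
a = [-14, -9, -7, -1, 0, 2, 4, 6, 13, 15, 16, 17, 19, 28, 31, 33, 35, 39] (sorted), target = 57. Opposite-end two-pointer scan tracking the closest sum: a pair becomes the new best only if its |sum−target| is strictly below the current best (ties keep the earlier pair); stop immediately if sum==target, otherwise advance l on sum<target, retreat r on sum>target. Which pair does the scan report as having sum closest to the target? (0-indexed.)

[0,17] -14+39=25 d=32 * → l++
[1,17] -9+39=30 d=27 * → l++
[2,17] -7+39=32 d=25 * → l++
[3,17] -1+39=38 d=19 * → l++
[4,17] 0+39=39 d=18 * → l++
[5,17] 2+39=41 d=16 * → l++
[6,17] 4+39=43 d=14 * → l++
[7,17] 6+39=45 d=12 * → l++
[8,17] 13+39=52 d=5 * → l++
[9,17] 15+39=54 d=3 * → l++
[10,17] 16+39=55 d=2 * → l++
[11,17] 17+39=56 d=1 * → l++
[12,17] 19+39=58 d=1 → r--
[12,16] 19+35=54 d=3 → l++
[13,16] 28+35=63 d=6 → r--
[13,15] 28+33=61 d=4 → r--
[13,14] 28+31=59 d=2 → r--

pair (17, 39) with sum 56 (|Δ|=1)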